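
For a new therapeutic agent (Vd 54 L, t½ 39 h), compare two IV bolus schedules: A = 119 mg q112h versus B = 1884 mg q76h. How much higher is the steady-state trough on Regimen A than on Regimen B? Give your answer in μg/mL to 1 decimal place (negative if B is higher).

-11.8 μg/mL

Regimen A: f = (1/2)^(112/39) ≈ 0.1366; Cmin,ss = (119/54)·f/(1−f) ≈ 0.349 μg/mL.
Regimen B: f = (1/2)^(76/39) ≈ 0.2590; Cmin,ss = (1884/54)·f/(1−f) ≈ 12.195 μg/mL.
Difference ≈ 0.349 − 12.195 ≈ -11.846 μg/mL.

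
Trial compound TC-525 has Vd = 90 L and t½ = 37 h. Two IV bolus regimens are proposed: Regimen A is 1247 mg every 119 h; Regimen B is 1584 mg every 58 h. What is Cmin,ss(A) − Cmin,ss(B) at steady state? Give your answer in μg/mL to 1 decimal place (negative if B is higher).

-7.3 μg/mL

Regimen A: f = (1/2)^(119/37) ≈ 0.1076; Cmin,ss = (1247/90)·f/(1−f) ≈ 1.671 μg/mL.
Regimen B: f = (1/2)^(58/37) ≈ 0.3374; Cmin,ss = (1584/90)·f/(1−f) ≈ 8.962 μg/mL.
Difference ≈ 1.671 − 8.962 ≈ -7.291 μg/mL.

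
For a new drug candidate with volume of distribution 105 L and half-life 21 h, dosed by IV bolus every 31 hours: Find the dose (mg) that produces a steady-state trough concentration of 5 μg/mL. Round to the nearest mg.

τ/t½ = 31/21 ≈ 1.4762, so f = (1/2)^(31/21) ≈ 0.359437.
Cmin,ss = (D/Vd)·f/(1−f), so D = Cmin,ss·Vd·(1−f)/f.
D = 5 × 105 × (1−f)/f ≈ 5 × 105 × 1.78213 ≈ 935.62 mg.

936 mg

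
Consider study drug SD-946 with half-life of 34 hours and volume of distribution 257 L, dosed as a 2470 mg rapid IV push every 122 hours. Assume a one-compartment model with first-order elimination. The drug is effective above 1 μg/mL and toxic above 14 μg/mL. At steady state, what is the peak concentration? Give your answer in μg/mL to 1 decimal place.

10.5 μg/mL

τ/t½ = 122/34 ≈ 3.5882, so fraction remaining f = (1/2)^(122/34) ≈ 0.0831.
At steady state, accumulation factor R = 1/(1 − e^(−kτ)) ≈ 1.0906.
Each bolus raises the concentration by D/Vd = 2470/257 ≈ 9.611 μg/mL.
Steady-state peak Cmax,ss = C₀·R ≈ 9.611 × 1.0906 ≈ 10.482 μg/mL.
Peak 10.5 μg/mL vs MTC 14 μg/mL: below toxic threshold.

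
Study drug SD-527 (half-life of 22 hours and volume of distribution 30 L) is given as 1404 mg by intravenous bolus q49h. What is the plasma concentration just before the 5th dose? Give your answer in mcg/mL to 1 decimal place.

12.7 mcg/mL

f = (1/2)^(τ/t½) = (1/2)^(49/22) ≈ 0.2136.
C₀ = D/Vd = 1404/30 ≈ 46.800 mcg/mL.
Before the 5th dose, 4 doses have been given. Superposition: Cmin = C₀·(f + f² + … + f^4).
≈ 46.800 × (0.2136 + 0.0456 + 0.0097 + 0.0021) ≈ 46.800 × 0.2710 ≈ 12.683 mcg/mL.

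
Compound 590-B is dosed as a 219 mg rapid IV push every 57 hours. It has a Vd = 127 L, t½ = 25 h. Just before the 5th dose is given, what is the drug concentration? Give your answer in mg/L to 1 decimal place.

f = (1/2)^(τ/t½) = (1/2)^(57/25) ≈ 0.2059.
C₀ = D/Vd = 219/127 ≈ 1.724 mg/L.
Before the 5th dose, 4 doses have been given. Superposition: Cmin = C₀·(f + f² + … + f^4).
≈ 1.724 × (0.2059 + 0.0424 + 0.0087 + 0.0018) ≈ 1.724 × 0.2588 ≈ 0.446 mg/L.

0.4 mg/L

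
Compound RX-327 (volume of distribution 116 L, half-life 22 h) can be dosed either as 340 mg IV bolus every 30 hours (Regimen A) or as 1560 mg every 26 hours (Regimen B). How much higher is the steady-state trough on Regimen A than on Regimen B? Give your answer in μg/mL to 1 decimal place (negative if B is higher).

Regimen A: f = (1/2)^(30/22) ≈ 0.3886; Cmin,ss = (340/116)·f/(1−f) ≈ 1.863 μg/mL.
Regimen B: f = (1/2)^(26/22) ≈ 0.4408; Cmin,ss = (1560/116)·f/(1−f) ≈ 10.601 μg/mL.
Difference ≈ 1.863 − 10.601 ≈ -8.738 μg/mL.

-8.7 μg/mL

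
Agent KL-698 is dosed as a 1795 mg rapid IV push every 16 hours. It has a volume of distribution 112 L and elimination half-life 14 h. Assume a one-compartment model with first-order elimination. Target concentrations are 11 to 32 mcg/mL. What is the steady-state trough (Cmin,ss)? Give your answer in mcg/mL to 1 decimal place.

Over one 16-h interval, 16/14 ≈ 1.1429 half-lives elapse, leaving f ≈ 0.4529 of each dose.
Accumulation ratio R = 1/(1 − f) ≈ 1/0.5471 ≈ 1.8278.
Each bolus raises the concentration by D/Vd = 1795/112 ≈ 16.027 mcg/mL.
Steady-state peak Cmax,ss = C₀·R ≈ 16.027 × 1.8278 ≈ 29.294 mcg/mL.
One interval later, Cmin,ss = Cmax,ss·e^(−kτ) ≈ 29.294 × 0.4529 ≈ 13.267 mcg/mL.
Trough 13.3 mcg/mL vs MEC 11 mcg/mL: adequate.

13.3 mcg/mL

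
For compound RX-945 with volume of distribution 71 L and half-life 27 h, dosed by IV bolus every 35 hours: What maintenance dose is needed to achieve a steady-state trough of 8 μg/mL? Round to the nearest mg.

τ/t½ = 35/27 ≈ 1.2963, so f = (1/2)^(35/27) ≈ 0.407170.
Cmin,ss = (D/Vd)·f/(1−f), so D = Cmin,ss·Vd·(1−f)/f.
D = 8 × 71 × (1−f)/f ≈ 8 × 71 × 1.45598 ≈ 827.00 mg.

827 mg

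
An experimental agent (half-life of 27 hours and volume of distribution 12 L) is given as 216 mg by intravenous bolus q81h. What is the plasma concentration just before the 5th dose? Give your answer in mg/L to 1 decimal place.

f = (1/2)^(τ/t½) = (1/2)^(81/27) ≈ 0.1250.
C₀ = D/Vd = 216/12 ≈ 18.000 mg/L.
Before the 5th dose, 4 doses have been given. Superposition: Cmin = C₀·(f + f² + … + f^4).
≈ 18.000 × (0.1250 + 0.0156 + 0.0020 + 0.0002) ≈ 18.000 × 0.1428 ≈ 2.570 mg/L.

2.6 mg/L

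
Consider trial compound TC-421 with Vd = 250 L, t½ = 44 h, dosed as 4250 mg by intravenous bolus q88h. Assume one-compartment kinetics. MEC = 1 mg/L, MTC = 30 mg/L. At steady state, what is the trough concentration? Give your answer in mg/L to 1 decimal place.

5.7 mg/L

The dosing interval is 2 half-lives, so f = 2^(−2) = 0.25.
At steady state, R = 1/(1 − 0.25) = 4/3.
Single-dose peak C₀ = D/Vd = 4250/250 = 17 mg/L.
Steady-state peak Cmax,ss = C₀·R = 17 × 4/3 ≈ 22.667 mg/L.
Steady-state trough Cmin,ss = Cmax,ss·f ≈ 22.667 × 0.25 ≈ 5.667 mg/L.
Trough 5.7 mg/L vs MEC 1 mg/L: adequate.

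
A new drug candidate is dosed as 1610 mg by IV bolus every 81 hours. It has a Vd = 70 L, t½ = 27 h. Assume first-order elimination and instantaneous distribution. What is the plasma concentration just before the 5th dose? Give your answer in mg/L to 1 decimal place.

f = (1/2)^(τ/t½) = (1/2)^(81/27) ≈ 0.1250.
C₀ = D/Vd = 1610/70 ≈ 23.000 mg/L.
Before the 5th dose, 4 doses have been given. Superposition: Cmin = C₀·(f + f² + … + f^4).
≈ 23.000 × (0.1250 + 0.0156 + 0.0020 + 0.0002) ≈ 23.000 × 0.1428 ≈ 3.284 mg/L.

3.3 mg/L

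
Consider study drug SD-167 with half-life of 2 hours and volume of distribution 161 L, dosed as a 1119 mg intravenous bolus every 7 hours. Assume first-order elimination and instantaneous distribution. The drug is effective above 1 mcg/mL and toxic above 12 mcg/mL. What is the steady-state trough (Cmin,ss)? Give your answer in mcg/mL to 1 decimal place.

k = ln2/t½ = ln2/2 ≈ 0.346574 h⁻¹; fraction remaining f = e^(−kτ) = e^(−0.346574×7) ≈ 0.0884.
Accumulation ratio R = 1/(1 − f) ≈ 1/0.9116 ≈ 1.0970.
Each bolus raises the concentration by D/Vd = 1119/161 ≈ 6.950 mcg/mL.
Cmax,ss = C₀/(1 − f) ≈ 6.950/0.9116 ≈ 7.624 mcg/mL.
Steady-state trough Cmin,ss = Cmax,ss·f ≈ 7.624 × 0.0884 ≈ 0.674 mcg/mL.
Trough 0.7 mcg/mL vs MEC 1 mcg/mL: subtherapeutic.

0.7 mcg/mL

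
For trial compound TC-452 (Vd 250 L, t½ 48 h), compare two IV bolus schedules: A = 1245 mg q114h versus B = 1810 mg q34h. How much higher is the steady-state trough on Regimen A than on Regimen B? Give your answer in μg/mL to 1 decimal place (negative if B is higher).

-10.2 μg/mL

Regimen A: f = (1/2)^(114/48) ≈ 0.1928; Cmin,ss = (1245/250)·f/(1−f) ≈ 1.189 μg/mL.
Regimen B: f = (1/2)^(34/48) ≈ 0.6120; Cmin,ss = (1810/250)·f/(1−f) ≈ 11.420 μg/mL.
Difference ≈ 1.189 − 11.420 ≈ -10.231 μg/mL.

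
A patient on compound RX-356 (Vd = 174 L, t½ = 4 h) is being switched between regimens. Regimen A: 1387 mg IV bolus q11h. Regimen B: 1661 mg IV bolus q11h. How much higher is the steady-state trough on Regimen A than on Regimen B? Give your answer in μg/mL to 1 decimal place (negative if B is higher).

-0.3 μg/mL

Regimen A: f = (1/2)^(11/4) ≈ 0.1487; Cmin,ss = (1387/174)·f/(1−f) ≈ 1.392 μg/mL.
Regimen B: f = (1/2)^(11/4) ≈ 0.1487; Cmin,ss = (1661/174)·f/(1−f) ≈ 1.667 μg/mL.
Difference ≈ 1.392 − 1.667 ≈ -0.275 μg/mL.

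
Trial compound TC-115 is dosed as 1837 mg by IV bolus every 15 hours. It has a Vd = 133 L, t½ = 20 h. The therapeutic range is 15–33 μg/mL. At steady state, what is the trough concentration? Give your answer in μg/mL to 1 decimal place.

20.3 μg/mL

k = ln2/t½ = ln2/20 ≈ 0.034657 h⁻¹; fraction remaining f = e^(−kτ) = e^(−0.034657×15) ≈ 0.5946.
Each bolus raises the concentration by D/Vd = 1837/133 ≈ 13.812 μg/mL.
Steady-state trough Cmin,ss = C₀·f/(1−f) ≈ 13.812 × 0.5946/0.4054 ≈ 20.258 μg/mL.
Trough 20.3 μg/mL vs MEC 15 μg/mL: adequate.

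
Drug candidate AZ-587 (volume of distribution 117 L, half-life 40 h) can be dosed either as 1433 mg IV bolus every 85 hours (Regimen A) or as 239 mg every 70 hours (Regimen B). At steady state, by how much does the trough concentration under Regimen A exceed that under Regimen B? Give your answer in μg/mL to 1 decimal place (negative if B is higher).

Regimen A: f = (1/2)^(85/40) ≈ 0.2293; Cmin,ss = (1433/117)·f/(1−f) ≈ 3.644 μg/mL.
Regimen B: f = (1/2)^(70/40) ≈ 0.2973; Cmin,ss = (239/117)·f/(1−f) ≈ 0.864 μg/mL.
Difference ≈ 3.644 − 0.864 ≈ 2.780 μg/mL.

2.8 μg/mL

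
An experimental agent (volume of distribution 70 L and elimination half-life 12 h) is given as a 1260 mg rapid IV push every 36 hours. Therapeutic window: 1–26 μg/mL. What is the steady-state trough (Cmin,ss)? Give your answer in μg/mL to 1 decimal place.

2.6 μg/mL

τ = 36 h = 3 half-lives, so f = (1/2)^3 = 0.125.
Accumulation ratio R = 1/(1 − f) = 1/0.875 = 8/7.
Single-dose peak C₀ = D/Vd = 1260/70 = 18 μg/mL.
Steady-state peak Cmax,ss = C₀·R = 18 × 8/7 ≈ 20.571 μg/mL.
Steady-state trough Cmin,ss = Cmax,ss·f ≈ 20.571 × 0.125 ≈ 2.571 μg/mL.
Trough 2.6 μg/mL vs MEC 1 μg/mL: adequate.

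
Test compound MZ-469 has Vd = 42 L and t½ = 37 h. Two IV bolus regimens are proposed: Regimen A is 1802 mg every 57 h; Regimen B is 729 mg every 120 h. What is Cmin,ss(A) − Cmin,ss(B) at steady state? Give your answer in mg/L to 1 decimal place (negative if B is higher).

Regimen A: f = (1/2)^(57/37) ≈ 0.3438; Cmin,ss = (1802/42)·f/(1−f) ≈ 22.479 mg/L.
Regimen B: f = (1/2)^(120/37) ≈ 0.1056; Cmin,ss = (729/42)·f/(1−f) ≈ 2.049 mg/L.
Difference ≈ 22.479 − 2.049 ≈ 20.430 mg/L.

20.4 mg/L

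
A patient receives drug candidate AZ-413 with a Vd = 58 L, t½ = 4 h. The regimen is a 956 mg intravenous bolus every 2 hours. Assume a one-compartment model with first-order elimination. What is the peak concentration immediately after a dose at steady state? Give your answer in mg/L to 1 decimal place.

56.3 mg/L

Over one 2-h interval, 2/4 ≈ 0.5 half-lives elapse, leaving f ≈ 0.7071 of each dose.
At steady state, accumulation factor R = 1/(1 − e^(−kτ)) ≈ 3.4141.
Each bolus raises the concentration by D/Vd = 956/58 ≈ 16.483 mg/L.
Steady-state peak Cmax,ss = C₀·R ≈ 16.483 × 3.4141 ≈ 56.275 mg/L.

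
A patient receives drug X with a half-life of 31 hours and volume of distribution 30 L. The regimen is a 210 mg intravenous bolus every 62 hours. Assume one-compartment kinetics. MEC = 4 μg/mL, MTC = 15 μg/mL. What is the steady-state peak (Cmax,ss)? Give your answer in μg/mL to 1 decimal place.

9.3 μg/mL

τ = 62 h = 2 half-lives, so f = (1/2)^2 = 0.25.
Accumulation ratio R = 1/(1 − f) = 1/0.75 = 4/3.
Single-dose peak C₀ = D/Vd = 210/30 = 7 μg/mL.
Steady-state peak Cmax,ss = C₀·R = 7 × 4/3 ≈ 9.333 μg/mL.
Peak 9.3 μg/mL vs MTC 15 μg/mL: below toxic threshold.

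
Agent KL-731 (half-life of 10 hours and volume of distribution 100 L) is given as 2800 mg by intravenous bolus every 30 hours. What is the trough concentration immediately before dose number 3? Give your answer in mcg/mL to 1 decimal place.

f = (1/2)^(τ/t½) = (1/2)^(30/10) ≈ 0.1250.
C₀ = D/Vd = 2800/100 ≈ 28.000 mcg/mL.
Before the 3rd dose, 2 doses have been given. Superposition: Cmin = C₀·(f + f²).
≈ 28.000 × (0.1250 + 0.0156) ≈ 28.000 × 0.1406 ≈ 3.937 mcg/mL.

3.9 mcg/mL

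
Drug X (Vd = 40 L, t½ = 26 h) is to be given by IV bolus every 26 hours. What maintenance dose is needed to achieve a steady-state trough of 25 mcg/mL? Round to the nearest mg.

τ/t½ = 26/26 ≈ 1, so f = (1/2)^(26/26) ≈ 0.500000.
Cmin,ss = (D/Vd)·f/(1−f), so D = Cmin,ss·Vd·(1−f)/f.
D = 25 × 40 × (1−f)/f ≈ 25 × 40 × 1.00000 ≈ 1000.00 mg.

1000 mg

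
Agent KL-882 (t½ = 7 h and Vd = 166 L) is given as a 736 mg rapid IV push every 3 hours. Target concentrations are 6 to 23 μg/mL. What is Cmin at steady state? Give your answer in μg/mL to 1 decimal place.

Over one 3-h interval, 3/7 ≈ 0.42857 half-lives elapse, leaving f ≈ 0.7430 of each dose.
At steady state, accumulation factor R = 1/(1 − e^(−kτ)) ≈ 3.8911.
Each bolus raises the concentration by D/Vd = 736/166 ≈ 4.434 μg/mL.
Steady-state peak Cmax,ss = C₀·R ≈ 4.434 × 3.8911 ≈ 17.253 μg/mL.
Steady-state trough Cmin,ss = Cmax,ss·f ≈ 17.253 × 0.7430 ≈ 12.819 μg/mL.
Trough 12.8 μg/mL vs MEC 6 μg/mL: adequate.

12.8 μg/mL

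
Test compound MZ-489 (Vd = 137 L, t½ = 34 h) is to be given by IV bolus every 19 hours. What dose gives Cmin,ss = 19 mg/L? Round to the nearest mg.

τ/t½ = 19/34 ≈ 0.55882, so f = (1/2)^(19/34) ≈ 0.678856.
Cmin,ss = (D/Vd)·f/(1−f), so D = Cmin,ss·Vd·(1−f)/f.
D = 19 × 137 × (1−f)/f ≈ 19 × 137 × 0.47307 ≈ 1231.40 mg.

1231 mg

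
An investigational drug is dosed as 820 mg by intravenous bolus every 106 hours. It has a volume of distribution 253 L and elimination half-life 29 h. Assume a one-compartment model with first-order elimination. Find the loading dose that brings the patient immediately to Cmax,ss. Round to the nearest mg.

891 mg

f = (1/2)^(106/29) ≈ 0.079375; accumulation ratio R = 1/(1−f) ≈ 1.08622.
Loading dose to hit Cmax,ss on first dose: D_load = D_maint·R ≈ 820 × 1.08622 ≈ 890.70 mg.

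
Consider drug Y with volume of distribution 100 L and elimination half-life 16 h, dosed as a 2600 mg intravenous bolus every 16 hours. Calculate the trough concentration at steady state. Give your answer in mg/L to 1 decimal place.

The dosing interval is 1 half-life, so f = 2^(−1) = 0.5.
At steady state, R = 1/(1 − 0.5) = 2/1.
Single-dose peak C₀ = D/Vd = 2600/100 = 26 mg/L.
Steady-state peak Cmax,ss = C₀·R = 26 × 2/1 ≈ 52.000 mg/L.
Steady-state trough Cmin,ss = Cmax,ss·f ≈ 52.000 × 0.5 ≈ 26.000 mg/L.

26.0 mg/L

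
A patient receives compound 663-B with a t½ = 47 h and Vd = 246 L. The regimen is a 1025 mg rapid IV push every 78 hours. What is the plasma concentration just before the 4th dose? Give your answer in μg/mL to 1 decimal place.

f = (1/2)^(τ/t½) = (1/2)^(78/47) ≈ 0.3165.
C₀ = D/Vd = 1025/246 ≈ 4.167 μg/mL.
Before the 4th dose, 3 doses have been given. Superposition: Cmin = C₀·(f + f² + … + f^3).
≈ 4.167 × (0.3165 + 0.1002 + 0.0317) ≈ 4.167 × 0.4484 ≈ 1.868 μg/mL.

1.9 μg/mL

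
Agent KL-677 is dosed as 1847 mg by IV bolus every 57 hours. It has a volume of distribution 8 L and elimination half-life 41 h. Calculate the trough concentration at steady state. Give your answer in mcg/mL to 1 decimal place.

k = ln2/t½ = ln2/41 ≈ 0.016906 h⁻¹; fraction remaining f = e^(−kτ) = e^(−0.016906×57) ≈ 0.3815.
At steady state, accumulation factor R = 1/(1 − e^(−kτ)) ≈ 1.6168.
Each bolus raises the concentration by D/Vd = 1847/8 ≈ 230.875 mcg/mL.
Cmax,ss = C₀/(1 − f) ≈ 230.875/0.6185 ≈ 373.282 mcg/mL.
One interval later, Cmin,ss = Cmax,ss·e^(−kτ) ≈ 373.282 × 0.3815 ≈ 142.407 mcg/mL.

142.4 mcg/mL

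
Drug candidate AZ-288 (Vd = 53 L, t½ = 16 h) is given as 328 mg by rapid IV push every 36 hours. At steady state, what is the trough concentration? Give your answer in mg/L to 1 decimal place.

τ/t½ = 36/16 ≈ 2.25, so fraction remaining f = (1/2)^(36/16) ≈ 0.2102.
At steady state, accumulation factor R = 1/(1 − e^(−kτ)) ≈ 1.2661.
Single-dose peak C₀ = D/Vd = 328/53 ≈ 6.189 mg/L.
Cmax,ss = C₀/(1 − f) ≈ 6.189/0.7898 ≈ 7.836 mg/L.
Steady-state trough Cmin,ss = Cmax,ss·f ≈ 7.836 × 0.2102 ≈ 1.647 mg/L.

1.6 mg/L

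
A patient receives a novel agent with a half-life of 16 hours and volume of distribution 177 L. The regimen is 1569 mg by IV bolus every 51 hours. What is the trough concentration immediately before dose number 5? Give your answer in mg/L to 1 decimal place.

1.1 mg/L

f = (1/2)^(τ/t½) = (1/2)^(51/16) ≈ 0.1098.
C₀ = D/Vd = 1569/177 ≈ 8.864 mg/L.
Before the 5th dose, 4 doses have been given. Superposition: Cmin = C₀·(f + f² + … + f^4).
≈ 8.864 × (0.1098 + 0.0121 + 0.0013 + 0.0001) ≈ 8.864 × 0.1233 ≈ 1.093 mg/L.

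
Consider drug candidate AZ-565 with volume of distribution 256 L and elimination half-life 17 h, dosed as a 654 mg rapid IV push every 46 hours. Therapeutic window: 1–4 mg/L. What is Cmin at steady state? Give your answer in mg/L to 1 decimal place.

τ/t½ = 46/17 ≈ 2.7059, so fraction remaining f = (1/2)^(46/17) ≈ 0.1533.
Accumulation ratio R = 1/(1 − f) ≈ 1/0.8467 ≈ 1.1811.
Each bolus raises the concentration by D/Vd = 654/256 ≈ 2.555 mg/L.
Steady-state peak Cmax,ss = C₀·R ≈ 2.555 × 1.1811 ≈ 3.018 mg/L.
Steady-state trough Cmin,ss = Cmax,ss·f ≈ 3.018 × 0.1533 ≈ 0.463 mg/L.
Trough 0.5 mg/L vs MEC 1 mg/L: subtherapeutic.

0.5 mg/L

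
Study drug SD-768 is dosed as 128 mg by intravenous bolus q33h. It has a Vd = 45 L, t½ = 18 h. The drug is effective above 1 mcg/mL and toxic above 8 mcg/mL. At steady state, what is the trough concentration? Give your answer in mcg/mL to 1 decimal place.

k = ln2/t½ = ln2/18 ≈ 0.038508 h⁻¹; fraction remaining f = e^(−kτ) = e^(−0.038508×33) ≈ 0.2806.
Accumulation ratio R = 1/(1 − f) ≈ 1/0.7194 ≈ 1.3900.
Each bolus raises the concentration by D/Vd = 128/45 ≈ 2.844 mcg/mL.
Cmax,ss = C₀/(1 − f) ≈ 2.844/0.7194 ≈ 3.953 mcg/mL.
One interval later, Cmin,ss = Cmax,ss·e^(−kτ) ≈ 3.953 × 0.2806 ≈ 1.109 mcg/mL.
Trough 1.1 mcg/mL vs MEC 1 mcg/mL: adequate.

1.1 mcg/mL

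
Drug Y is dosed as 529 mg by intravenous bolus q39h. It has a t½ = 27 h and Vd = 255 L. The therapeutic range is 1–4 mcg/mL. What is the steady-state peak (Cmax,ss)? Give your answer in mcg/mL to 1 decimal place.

3.3 mcg/mL

k = ln2/t½ = ln2/27 ≈ 0.025672 h⁻¹; fraction remaining f = e^(−kτ) = e^(−0.025672×39) ≈ 0.3674.
At steady state, accumulation factor R = 1/(1 − e^(−kτ)) ≈ 1.5808.
Each bolus raises the concentration by D/Vd = 529/255 ≈ 2.075 mcg/mL.
Steady-state peak Cmax,ss = C₀·R ≈ 2.075 × 1.5808 ≈ 3.280 mcg/mL.
Peak 3.3 mcg/mL vs MTC 4 mcg/mL: below toxic threshold.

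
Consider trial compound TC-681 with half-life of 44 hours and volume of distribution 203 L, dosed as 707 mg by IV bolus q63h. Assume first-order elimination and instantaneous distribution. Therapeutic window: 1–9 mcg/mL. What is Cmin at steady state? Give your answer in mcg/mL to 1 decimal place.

2.1 mcg/mL

Over one 63-h interval, 63/44 ≈ 1.4318 half-lives elapse, leaving f ≈ 0.3707 of each dose.
Single-dose peak C₀ = D/Vd = 707/203 ≈ 3.483 mcg/mL.
Steady-state trough Cmin,ss = C₀·f/(1−f) ≈ 3.483 × 0.3707/0.6293 ≈ 2.052 mcg/mL.
Trough 2.1 mcg/mL vs MEC 1 mcg/mL: adequate.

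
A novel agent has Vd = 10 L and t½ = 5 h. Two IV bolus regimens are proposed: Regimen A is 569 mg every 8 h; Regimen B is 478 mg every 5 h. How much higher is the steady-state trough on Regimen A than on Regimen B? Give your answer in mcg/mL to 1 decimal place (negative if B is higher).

-19.8 mcg/mL

Regimen A: f = (1/2)^(8/5) ≈ 0.3299; Cmin,ss = (569/10)·f/(1−f) ≈ 28.013 mcg/mL.
Regimen B: f = (1/2)^(5/5) ≈ 0.5000; Cmin,ss = (478/10)·f/(1−f) ≈ 47.800 mcg/mL.
Difference ≈ 28.013 − 47.800 ≈ -19.787 mcg/mL.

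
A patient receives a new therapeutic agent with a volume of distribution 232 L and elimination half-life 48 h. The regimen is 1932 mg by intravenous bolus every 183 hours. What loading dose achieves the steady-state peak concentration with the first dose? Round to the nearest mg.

2080 mg

f = (1/2)^(183/48) ≈ 0.071174; accumulation ratio R = 1/(1−f) ≈ 1.07663.
Loading dose to hit Cmax,ss on first dose: D_load = D_maint·R ≈ 1932 × 1.07663 ≈ 2080.05 mg.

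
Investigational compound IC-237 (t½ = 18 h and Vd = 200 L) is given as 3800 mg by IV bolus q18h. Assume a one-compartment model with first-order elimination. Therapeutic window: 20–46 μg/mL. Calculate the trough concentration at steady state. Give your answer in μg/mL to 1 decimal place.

19.0 μg/mL

The dosing interval is 1 half-life, so f = 2^(−1) = 0.5.
At steady state, R = 1/(1 − 0.5) = 2/1.
Single-dose peak C₀ = D/Vd = 3800/200 = 19 μg/mL.
Steady-state peak Cmax,ss = C₀·R = 19 × 2/1 ≈ 38.000 μg/mL.
Steady-state trough Cmin,ss = Cmax,ss·f ≈ 38.000 × 0.5 ≈ 19.000 μg/mL.
Trough 19.0 μg/mL vs MEC 20 μg/mL: subtherapeutic.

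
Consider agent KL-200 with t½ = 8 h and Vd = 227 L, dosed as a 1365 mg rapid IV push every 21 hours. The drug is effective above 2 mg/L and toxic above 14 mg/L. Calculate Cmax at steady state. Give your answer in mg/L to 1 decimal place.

Over one 21-h interval, 21/8 ≈ 2.625 half-lives elapse, leaving f ≈ 0.1621 of each dose.
At steady state, accumulation factor R = 1/(1 − e^(−kτ)) ≈ 1.1935.
Single-dose peak C₀ = D/Vd = 1365/227 ≈ 6.013 mg/L.
Steady-state peak Cmax,ss = C₀·R ≈ 6.013 × 1.1935 ≈ 7.177 mg/L.
Peak 7.2 mg/L vs MTC 14 mg/L: below toxic threshold.

7.2 mg/L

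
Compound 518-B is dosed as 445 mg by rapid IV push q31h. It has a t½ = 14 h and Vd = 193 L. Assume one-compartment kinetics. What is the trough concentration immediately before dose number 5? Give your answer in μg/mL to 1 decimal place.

f = (1/2)^(τ/t½) = (1/2)^(31/14) ≈ 0.2155.
C₀ = D/Vd = 445/193 ≈ 2.306 μg/mL.
Before the 5th dose, 4 doses have been given. Superposition: Cmin = C₀·(f + f² + … + f^4).
≈ 2.306 × (0.2155 + 0.0464 + 0.0100 + 0.0022) ≈ 2.306 × 0.2741 ≈ 0.632 μg/mL.

0.6 μg/mL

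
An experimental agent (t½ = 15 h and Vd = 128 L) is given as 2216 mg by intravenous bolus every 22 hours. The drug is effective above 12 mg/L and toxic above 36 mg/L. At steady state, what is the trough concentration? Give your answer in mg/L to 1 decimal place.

τ/t½ = 22/15 ≈ 1.4667, so fraction remaining f = (1/2)^(22/15) ≈ 0.3618.
Accumulation ratio R = 1/(1 − f) ≈ 1/0.6382 ≈ 1.5669.
Each bolus raises the concentration by D/Vd = 2216/128 ≈ 17.312 mg/L.
Steady-state peak Cmax,ss = C₀·R ≈ 17.312 × 1.5669 ≈ 27.126 mg/L.
One interval later, Cmin,ss = Cmax,ss·e^(−kτ) ≈ 27.126 × 0.3618 ≈ 9.814 mg/L.
Trough 9.8 mg/L vs MEC 12 mg/L: subtherapeutic.

9.8 mg/L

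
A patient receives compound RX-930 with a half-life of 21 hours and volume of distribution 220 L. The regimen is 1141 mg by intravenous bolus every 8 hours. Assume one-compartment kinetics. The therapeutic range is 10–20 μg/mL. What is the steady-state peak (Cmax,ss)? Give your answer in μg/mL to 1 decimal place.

22.3 μg/mL

k = ln2/t½ = ln2/21 ≈ 0.033007 h⁻¹; fraction remaining f = e^(−kτ) = e^(−0.033007×8) ≈ 0.7679.
Accumulation ratio R = 1/(1 − f) ≈ 1/0.2321 ≈ 4.3085.
Single-dose peak C₀ = D/Vd = 1141/220 ≈ 5.186 μg/mL.
Cmax,ss = C₀/(1 − f) ≈ 5.186/0.2321 ≈ 22.344 μg/mL.
Peak 22.3 μg/mL vs MTC 20 μg/mL: exceeds toxic threshold.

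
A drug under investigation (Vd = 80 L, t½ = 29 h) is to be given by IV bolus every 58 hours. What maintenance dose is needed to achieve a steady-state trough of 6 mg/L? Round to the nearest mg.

τ/t½ = 58/29 ≈ 2, so f = (1/2)^(58/29) ≈ 0.250000.
Cmin,ss = (D/Vd)·f/(1−f), so D = Cmin,ss·Vd·(1−f)/f.
D = 6 × 80 × (1−f)/f ≈ 6 × 80 × 3.00000 ≈ 1440.00 mg.

1440 mg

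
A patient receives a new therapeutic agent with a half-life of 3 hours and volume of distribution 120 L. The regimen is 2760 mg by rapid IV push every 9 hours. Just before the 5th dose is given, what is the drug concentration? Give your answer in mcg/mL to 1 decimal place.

f = (1/2)^(τ/t½) = (1/2)^(9/3) ≈ 0.1250.
C₀ = D/Vd = 2760/120 ≈ 23.000 mcg/mL.
Before the 5th dose, 4 doses have been given. Superposition: Cmin = C₀·(f + f² + … + f^4).
≈ 23.000 × (0.1250 + 0.0156 + 0.0020 + 0.0002) ≈ 23.000 × 0.1428 ≈ 3.284 mcg/mL.

3.3 mcg/mL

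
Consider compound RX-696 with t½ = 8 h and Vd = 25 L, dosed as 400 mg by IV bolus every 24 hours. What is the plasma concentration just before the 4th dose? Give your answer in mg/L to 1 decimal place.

2.3 mg/L

f = (1/2)^(τ/t½) = (1/2)^(24/8) ≈ 0.1250.
C₀ = D/Vd = 400/25 ≈ 16.000 mg/L.
Before the 4th dose, 3 doses have been given. Superposition: Cmin = C₀·(f + f² + … + f^3).
≈ 16.000 × (0.1250 + 0.0156 + 0.0020) ≈ 16.000 × 0.1426 ≈ 2.282 mg/L.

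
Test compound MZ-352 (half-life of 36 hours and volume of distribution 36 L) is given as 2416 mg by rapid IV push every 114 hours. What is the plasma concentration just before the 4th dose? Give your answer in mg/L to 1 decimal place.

8.4 mg/L

f = (1/2)^(τ/t½) = (1/2)^(114/36) ≈ 0.1114.
C₀ = D/Vd = 2416/36 ≈ 67.111 mg/L.
Before the 4th dose, 3 doses have been given. Superposition: Cmin = C₀·(f + f² + … + f^3).
≈ 67.111 × (0.1114 + 0.0124 + 0.0014) ≈ 67.111 × 0.1252 ≈ 8.402 mg/L.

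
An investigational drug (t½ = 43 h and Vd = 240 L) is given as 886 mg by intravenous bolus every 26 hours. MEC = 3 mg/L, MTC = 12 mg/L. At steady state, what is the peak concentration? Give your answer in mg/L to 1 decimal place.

Over one 26-h interval, 26/43 ≈ 0.60465 half-lives elapse, leaving f ≈ 0.6576 of each dose.
Accumulation ratio R = 1/(1 − f) ≈ 1/0.3424 ≈ 2.9206.
Single-dose peak C₀ = D/Vd = 886/240 ≈ 3.692 mg/L.
Steady-state peak Cmax,ss = C₀·R ≈ 3.692 × 2.9206 ≈ 10.783 mg/L.
Peak 10.8 mg/L vs MTC 12 mg/L: below toxic threshold.

10.8 mg/L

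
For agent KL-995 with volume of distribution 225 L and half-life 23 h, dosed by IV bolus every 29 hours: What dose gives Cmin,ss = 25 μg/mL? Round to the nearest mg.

7855 mg

τ/t½ = 29/23 ≈ 1.2609, so f = (1/2)^(29/23) ≈ 0.417292.
Cmin,ss = (D/Vd)·f/(1−f), so D = Cmin,ss·Vd·(1−f)/f.
D = 25 × 225 × (1−f)/f ≈ 25 × 225 × 1.39640 ≈ 7854.75 mg.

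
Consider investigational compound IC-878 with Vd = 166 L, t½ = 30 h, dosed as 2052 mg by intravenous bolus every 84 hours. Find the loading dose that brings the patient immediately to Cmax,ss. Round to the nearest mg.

f = (1/2)^(84/30) ≈ 0.143587; accumulation ratio R = 1/(1−f) ≈ 1.16766.
Loading dose to hit Cmax,ss on first dose: D_load = D_maint·R ≈ 2052 × 1.16766 ≈ 2396.04 mg.

2396 mg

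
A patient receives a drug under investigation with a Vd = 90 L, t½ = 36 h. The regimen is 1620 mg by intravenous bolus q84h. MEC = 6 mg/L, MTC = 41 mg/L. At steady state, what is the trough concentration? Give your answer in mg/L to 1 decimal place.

4.5 mg/L

Over one 84-h interval, 84/36 ≈ 2.3333 half-lives elapse, leaving f ≈ 0.1984 of each dose.
Accumulation ratio R = 1/(1 − f) ≈ 1/0.8016 ≈ 1.2475.
Each bolus raises the concentration by D/Vd = 1620/90 ≈ 18.000 mg/L.
Steady-state peak Cmax,ss = C₀·R ≈ 18.000 × 1.2475 ≈ 22.455 mg/L.
Steady-state trough Cmin,ss = Cmax,ss·f ≈ 22.455 × 0.1984 ≈ 4.455 mg/L.
Trough 4.5 mg/L vs MEC 6 mg/L: subtherapeutic.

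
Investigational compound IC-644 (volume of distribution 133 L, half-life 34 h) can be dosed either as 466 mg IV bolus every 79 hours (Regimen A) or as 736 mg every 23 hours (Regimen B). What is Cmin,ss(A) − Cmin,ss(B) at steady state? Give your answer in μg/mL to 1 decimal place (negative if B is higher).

Regimen A: f = (1/2)^(79/34) ≈ 0.1998; Cmin,ss = (466/133)·f/(1−f) ≈ 0.875 μg/mL.
Regimen B: f = (1/2)^(23/34) ≈ 0.6257; Cmin,ss = (736/133)·f/(1−f) ≈ 9.251 μg/mL.
Difference ≈ 0.875 − 9.251 ≈ -8.376 μg/mL.

-8.4 μg/mL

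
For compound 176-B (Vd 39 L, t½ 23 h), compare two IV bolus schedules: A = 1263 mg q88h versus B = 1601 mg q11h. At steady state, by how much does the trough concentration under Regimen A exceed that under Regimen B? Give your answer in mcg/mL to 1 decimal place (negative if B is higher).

Regimen A: f = (1/2)^(88/23) ≈ 0.0705; Cmin,ss = (1263/39)·f/(1−f) ≈ 2.456 mcg/mL.
Regimen B: f = (1/2)^(11/23) ≈ 0.7178; Cmin,ss = (1601/39)·f/(1−f) ≈ 104.417 mcg/mL.
Difference ≈ 2.456 − 104.417 ≈ -101.961 mcg/mL.

-102.0 mcg/mL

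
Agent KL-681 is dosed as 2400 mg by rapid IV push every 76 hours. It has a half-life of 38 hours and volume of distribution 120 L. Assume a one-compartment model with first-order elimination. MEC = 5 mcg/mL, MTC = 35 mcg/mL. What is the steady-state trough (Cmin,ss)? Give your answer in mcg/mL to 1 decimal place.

6.7 mcg/mL

τ = 76 h = 2 half-lives, so f = (1/2)^2 = 0.25.
Accumulation ratio R = 1/(1 − f) = 1/0.75 = 4/3.
Single-dose peak C₀ = D/Vd = 2400/120 = 20 mcg/mL.
Steady-state peak Cmax,ss = C₀·R = 20 × 4/3 ≈ 26.667 mcg/mL.
Steady-state trough Cmin,ss = Cmax,ss·f ≈ 26.667 × 0.25 ≈ 6.667 mcg/mL.
Trough 6.7 mcg/mL vs MEC 5 mcg/mL: adequate.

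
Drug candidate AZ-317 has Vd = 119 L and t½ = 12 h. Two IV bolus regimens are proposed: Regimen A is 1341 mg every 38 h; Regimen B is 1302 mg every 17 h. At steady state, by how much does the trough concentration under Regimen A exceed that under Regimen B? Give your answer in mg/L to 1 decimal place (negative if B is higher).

-5.1 mg/L

Regimen A: f = (1/2)^(38/12) ≈ 0.1114; Cmin,ss = (1341/119)·f/(1−f) ≈ 1.413 mg/L.
Regimen B: f = (1/2)^(17/12) ≈ 0.3746; Cmin,ss = (1302/119)·f/(1−f) ≈ 6.554 mg/L.
Difference ≈ 1.413 − 6.554 ≈ -5.141 mg/L.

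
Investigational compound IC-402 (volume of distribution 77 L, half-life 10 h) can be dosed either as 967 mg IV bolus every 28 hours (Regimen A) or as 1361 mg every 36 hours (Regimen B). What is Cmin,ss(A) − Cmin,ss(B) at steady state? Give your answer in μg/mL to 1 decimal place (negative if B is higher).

Regimen A: f = (1/2)^(28/10) ≈ 0.1436; Cmin,ss = (967/77)·f/(1−f) ≈ 2.106 μg/mL.
Regimen B: f = (1/2)^(36/10) ≈ 0.0825; Cmin,ss = (1361/77)·f/(1−f) ≈ 1.589 μg/mL.
Difference ≈ 2.106 − 1.589 ≈ 0.517 μg/mL.

0.5 μg/mL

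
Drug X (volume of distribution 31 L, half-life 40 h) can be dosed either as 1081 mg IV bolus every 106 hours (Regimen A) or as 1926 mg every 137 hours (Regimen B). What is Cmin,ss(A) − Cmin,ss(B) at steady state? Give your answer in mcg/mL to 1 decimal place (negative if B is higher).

Regimen A: f = (1/2)^(106/40) ≈ 0.1593; Cmin,ss = (1081/31)·f/(1−f) ≈ 6.608 mcg/mL.
Regimen B: f = (1/2)^(137/40) ≈ 0.0931; Cmin,ss = (1926/31)·f/(1−f) ≈ 6.378 mcg/mL.
Difference ≈ 6.608 − 6.378 ≈ 0.230 mcg/mL.

0.2 mcg/mL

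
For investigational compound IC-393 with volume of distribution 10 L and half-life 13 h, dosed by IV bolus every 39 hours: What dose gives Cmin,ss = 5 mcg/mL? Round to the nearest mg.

350 mg

τ/t½ = 39/13 ≈ 3, so f = (1/2)^(39/13) ≈ 0.125000.
Cmin,ss = (D/Vd)·f/(1−f), so D = Cmin,ss·Vd·(1−f)/f.
D = 5 × 10 × (1−f)/f ≈ 5 × 10 × 7.00000 ≈ 350.00 mg.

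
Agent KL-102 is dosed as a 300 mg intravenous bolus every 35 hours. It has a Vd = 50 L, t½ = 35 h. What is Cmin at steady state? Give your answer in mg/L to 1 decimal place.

6.0 mg/L

τ = 35 h = 1 half-life, so f = (1/2)^1 = 0.5.
At steady state, R = 1/(1 − 0.5) = 2/1.
Single-dose peak C₀ = D/Vd = 300/50 = 6 mg/L.
Steady-state peak Cmax,ss = C₀·R = 6 × 2/1 ≈ 12.000 mg/L.
Steady-state trough Cmin,ss = Cmax,ss·f ≈ 12.000 × 0.5 ≈ 6.000 mg/L.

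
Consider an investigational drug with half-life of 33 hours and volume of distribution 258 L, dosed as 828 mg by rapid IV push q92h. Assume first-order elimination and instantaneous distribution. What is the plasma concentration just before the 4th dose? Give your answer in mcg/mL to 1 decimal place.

0.5 mcg/mL

f = (1/2)^(τ/t½) = (1/2)^(92/33) ≈ 0.1448.
C₀ = D/Vd = 828/258 ≈ 3.209 mcg/mL.
Before the 4th dose, 3 doses have been given. Superposition: Cmin = C₀·(f + f² + … + f^3).
≈ 3.209 × (0.1448 + 0.0210 + 0.0030) ≈ 3.209 × 0.1688 ≈ 0.542 mcg/mL.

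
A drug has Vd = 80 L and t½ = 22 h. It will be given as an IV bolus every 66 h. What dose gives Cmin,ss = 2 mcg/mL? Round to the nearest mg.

τ/t½ = 66/22 ≈ 3, so f = (1/2)^(66/22) ≈ 0.125000.
Cmin,ss = (D/Vd)·f/(1−f), so D = Cmin,ss·Vd·(1−f)/f.
D = 2 × 80 × (1−f)/f ≈ 2 × 80 × 7.00000 ≈ 1120.00 mg.

1120 mg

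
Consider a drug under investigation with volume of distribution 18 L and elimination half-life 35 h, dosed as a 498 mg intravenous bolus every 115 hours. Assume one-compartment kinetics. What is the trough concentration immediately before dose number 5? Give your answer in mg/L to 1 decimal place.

3.2 mg/L

f = (1/2)^(τ/t½) = (1/2)^(115/35) ≈ 0.1025.
C₀ = D/Vd = 498/18 ≈ 27.667 mg/L.
Before the 5th dose, 4 doses have been given. Superposition: Cmin = C₀·(f + f² + … + f^4).
≈ 27.667 × (0.1025 + 0.0105 + 0.0011 + 0.0001) ≈ 27.667 × 0.1142 ≈ 3.160 mg/L.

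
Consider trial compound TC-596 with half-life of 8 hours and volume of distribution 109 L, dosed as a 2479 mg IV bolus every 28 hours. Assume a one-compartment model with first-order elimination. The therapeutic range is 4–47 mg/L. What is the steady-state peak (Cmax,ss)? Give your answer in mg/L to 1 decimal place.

Over one 28-h interval, 28/8 ≈ 3.5 half-lives elapse, leaving f ≈ 0.0884 of each dose.
Accumulation ratio R = 1/(1 − f) ≈ 1/0.9116 ≈ 1.0970.
Each bolus raises the concentration by D/Vd = 2479/109 ≈ 22.743 mg/L.
Cmax,ss = C₀/(1 − f) ≈ 22.743/0.9116 ≈ 24.948 mg/L.
Peak 24.9 mg/L vs MTC 47 mg/L: below toxic threshold.

24.9 mg/L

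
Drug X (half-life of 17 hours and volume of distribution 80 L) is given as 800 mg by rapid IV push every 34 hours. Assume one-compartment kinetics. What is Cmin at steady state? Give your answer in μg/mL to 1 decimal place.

τ = 34 h = 2 half-lives, so f = (1/2)^2 = 0.25.
At steady state, R = 1/(1 − 0.25) = 4/3.
Single-dose peak C₀ = D/Vd = 800/80 = 10 μg/mL.
Steady-state peak Cmax,ss = C₀·R = 10 × 4/3 ≈ 13.333 μg/mL.
Steady-state trough Cmin,ss = Cmax,ss·f ≈ 13.333 × 0.25 ≈ 3.333 μg/mL.

3.3 μg/mL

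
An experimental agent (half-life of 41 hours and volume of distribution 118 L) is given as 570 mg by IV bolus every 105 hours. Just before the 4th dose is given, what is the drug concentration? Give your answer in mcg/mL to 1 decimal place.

f = (1/2)^(τ/t½) = (1/2)^(105/41) ≈ 0.1695.
C₀ = D/Vd = 570/118 ≈ 4.831 mcg/mL.
Before the 4th dose, 3 doses have been given. Superposition: Cmin = C₀·(f + f² + … + f^3).
≈ 4.831 × (0.1695 + 0.0287 + 0.0049) ≈ 4.831 × 0.2031 ≈ 0.981 mcg/mL.

1.0 mcg/mL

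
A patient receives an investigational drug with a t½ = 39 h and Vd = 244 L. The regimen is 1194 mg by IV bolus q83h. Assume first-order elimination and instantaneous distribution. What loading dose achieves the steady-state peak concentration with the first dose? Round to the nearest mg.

1548 mg

f = (1/2)^(83/39) ≈ 0.228742; accumulation ratio R = 1/(1−f) ≈ 1.29658.
Loading dose to hit Cmax,ss on first dose: D_load = D_maint·R ≈ 1194 × 1.29658 ≈ 1548.12 mg.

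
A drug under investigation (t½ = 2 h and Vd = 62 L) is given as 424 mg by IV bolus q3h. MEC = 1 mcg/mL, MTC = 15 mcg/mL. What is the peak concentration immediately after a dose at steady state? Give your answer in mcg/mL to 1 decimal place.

Over one 3-h interval, 3/2 ≈ 1.5 half-lives elapse, leaving f ≈ 0.3536 of each dose.
At steady state, accumulation factor R = 1/(1 − e^(−kτ)) ≈ 1.5470.
Each bolus raises the concentration by D/Vd = 424/62 ≈ 6.839 mcg/mL.
Steady-state peak Cmax,ss = C₀·R ≈ 6.839 × 1.5470 ≈ 10.580 mcg/mL.
Peak 10.6 mcg/mL vs MTC 15 mcg/mL: below toxic threshold.

10.6 mcg/mL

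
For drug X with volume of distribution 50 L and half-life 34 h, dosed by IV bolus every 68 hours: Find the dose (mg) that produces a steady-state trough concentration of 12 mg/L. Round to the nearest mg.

1800 mg

τ/t½ = 68/34 ≈ 2, so f = (1/2)^(68/34) ≈ 0.250000.
Cmin,ss = (D/Vd)·f/(1−f), so D = Cmin,ss·Vd·(1−f)/f.
D = 12 × 50 × (1−f)/f ≈ 12 × 50 × 3.00000 ≈ 1800.00 mg.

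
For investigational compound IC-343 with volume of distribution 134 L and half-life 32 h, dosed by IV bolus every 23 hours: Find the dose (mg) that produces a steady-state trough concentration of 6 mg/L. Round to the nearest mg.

τ/t½ = 23/32 ≈ 0.71875, so f = (1/2)^(23/32) ≈ 0.607624.
Cmin,ss = (D/Vd)·f/(1−f), so D = Cmin,ss·Vd·(1−f)/f.
D = 6 × 134 × (1−f)/f ≈ 6 × 134 × 0.64575 ≈ 519.18 mg.

519 mg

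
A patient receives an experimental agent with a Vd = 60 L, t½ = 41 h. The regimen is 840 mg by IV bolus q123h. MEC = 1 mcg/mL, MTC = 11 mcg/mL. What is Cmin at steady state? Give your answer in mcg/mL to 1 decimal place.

τ = 123 h = 3 half-lives, so f = (1/2)^3 = 0.125.
At steady state, R = 1/(1 − 0.125) = 8/7.
Single-dose peak C₀ = D/Vd = 840/60 = 14 mcg/mL.
Steady-state peak Cmax,ss = C₀·R = 14 × 8/7 ≈ 16.000 mcg/mL.
Steady-state trough Cmin,ss = Cmax,ss·f ≈ 16.000 × 0.125 ≈ 2.000 mcg/mL.
Trough 2.0 mcg/mL vs MEC 1 mcg/mL: adequate.

2.0 mcg/mL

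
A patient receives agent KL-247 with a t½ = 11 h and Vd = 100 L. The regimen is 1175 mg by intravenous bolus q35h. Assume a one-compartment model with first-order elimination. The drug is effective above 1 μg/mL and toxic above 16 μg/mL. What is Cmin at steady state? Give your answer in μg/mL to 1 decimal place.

Over one 35-h interval, 35/11 ≈ 3.1818 half-lives elapse, leaving f ≈ 0.1102 of each dose.
At steady state, accumulation factor R = 1/(1 − e^(−kτ)) ≈ 1.1238.
Each bolus raises the concentration by D/Vd = 1175/100 ≈ 11.750 μg/mL.
Cmax,ss = C₀/(1 − f) ≈ 11.750/0.8898 ≈ 13.205 μg/mL.
One interval later, Cmin,ss = Cmax,ss·e^(−kτ) ≈ 13.205 × 0.1102 ≈ 1.455 μg/mL.
Trough 1.5 μg/mL vs MEC 1 μg/mL: adequate.

1.5 μg/mL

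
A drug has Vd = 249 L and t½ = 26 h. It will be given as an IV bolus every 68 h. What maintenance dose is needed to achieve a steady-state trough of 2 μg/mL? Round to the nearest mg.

2554 mg

τ/t½ = 68/26 ≈ 2.6154, so f = (1/2)^(68/26) ≈ 0.163189.
Cmin,ss = (D/Vd)·f/(1−f), so D = Cmin,ss·Vd·(1−f)/f.
D = 2 × 249 × (1−f)/f ≈ 2 × 249 × 5.12786 ≈ 2553.67 mg.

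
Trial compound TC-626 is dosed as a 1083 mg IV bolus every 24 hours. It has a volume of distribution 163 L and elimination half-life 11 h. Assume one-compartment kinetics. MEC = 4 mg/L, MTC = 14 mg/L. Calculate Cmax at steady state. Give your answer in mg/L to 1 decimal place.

Over one 24-h interval, 24/11 ≈ 2.1818 half-lives elapse, leaving f ≈ 0.2204 of each dose.
At steady state, accumulation factor R = 1/(1 − e^(−kτ)) ≈ 1.2827.
Each bolus raises the concentration by D/Vd = 1083/163 ≈ 6.644 mg/L.
Cmax,ss = C₀/(1 − f) ≈ 6.644/0.7796 ≈ 8.522 mg/L.
Peak 8.5 mg/L vs MTC 14 mg/L: below toxic threshold.

8.5 mg/L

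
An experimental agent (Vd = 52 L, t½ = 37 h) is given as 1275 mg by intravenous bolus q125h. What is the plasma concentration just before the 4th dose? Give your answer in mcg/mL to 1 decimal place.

f = (1/2)^(τ/t½) = (1/2)^(125/37) ≈ 0.0962.
C₀ = D/Vd = 1275/52 ≈ 24.519 mcg/mL.
Before the 4th dose, 3 doses have been given. Superposition: Cmin = C₀·(f + f² + … + f^3).
≈ 24.519 × (0.0962 + 0.0093 + 0.0009) ≈ 24.519 × 0.1064 ≈ 2.609 mcg/mL.

2.6 mcg/mL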